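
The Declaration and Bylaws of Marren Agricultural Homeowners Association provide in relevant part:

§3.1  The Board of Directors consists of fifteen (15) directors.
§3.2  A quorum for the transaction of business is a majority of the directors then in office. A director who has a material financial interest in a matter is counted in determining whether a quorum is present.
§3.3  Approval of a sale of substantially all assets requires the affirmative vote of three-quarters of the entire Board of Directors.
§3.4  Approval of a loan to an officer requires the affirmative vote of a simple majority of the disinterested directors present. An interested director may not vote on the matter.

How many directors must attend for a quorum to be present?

A majority of 15 is 8.

8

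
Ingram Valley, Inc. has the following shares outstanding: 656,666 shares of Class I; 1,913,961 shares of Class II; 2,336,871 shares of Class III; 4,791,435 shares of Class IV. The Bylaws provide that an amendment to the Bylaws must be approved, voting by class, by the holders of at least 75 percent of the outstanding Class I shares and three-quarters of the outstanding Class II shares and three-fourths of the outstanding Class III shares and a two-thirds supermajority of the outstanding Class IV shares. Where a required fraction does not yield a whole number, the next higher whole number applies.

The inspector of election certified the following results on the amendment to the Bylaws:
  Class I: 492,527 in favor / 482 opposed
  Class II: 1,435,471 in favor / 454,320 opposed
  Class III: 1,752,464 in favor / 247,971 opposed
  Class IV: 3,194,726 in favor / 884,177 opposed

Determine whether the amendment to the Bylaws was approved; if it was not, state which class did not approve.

Class I: 3/4 of 656666 = 492499.50, rounded up to 492500; 492,500 required, 492,527 in favor — approved.
Class II: 3/4 of 1913961 = 1435470.75, rounded up to 1435471; 1,435,471 required, 1,435,471 in favor — approved.
Class III: 3/4 of 2336871 = 1752653.25, rounded up to 1752654; 1,752,654 required, 1,752,464 in favor — not approved.
Class IV: 2/3 of 4791435 = 3194290; 3,194,290 required, 3,194,726 in favor — approved.

Not approved — the Class III shares did not give the required vote.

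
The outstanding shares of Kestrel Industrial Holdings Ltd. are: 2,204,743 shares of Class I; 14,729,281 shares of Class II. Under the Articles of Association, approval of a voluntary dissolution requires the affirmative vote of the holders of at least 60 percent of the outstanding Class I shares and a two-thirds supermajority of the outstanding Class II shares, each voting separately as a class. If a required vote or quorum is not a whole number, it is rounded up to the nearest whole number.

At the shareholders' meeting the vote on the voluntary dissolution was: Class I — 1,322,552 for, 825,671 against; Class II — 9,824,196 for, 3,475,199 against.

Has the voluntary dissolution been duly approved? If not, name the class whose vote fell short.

Class I: 3/5 of 2204743 = 1322845.80, rounded up to 1322846; 1,322,846 required, 1,322,552 in favor — not approved.
Class II: 2/3 of 14729281 = 9819520.67, rounded up to 9819521; 9,819,521 required, 9,824,196 in favor — approved.

Not approved — the Class I shares did not give the required vote.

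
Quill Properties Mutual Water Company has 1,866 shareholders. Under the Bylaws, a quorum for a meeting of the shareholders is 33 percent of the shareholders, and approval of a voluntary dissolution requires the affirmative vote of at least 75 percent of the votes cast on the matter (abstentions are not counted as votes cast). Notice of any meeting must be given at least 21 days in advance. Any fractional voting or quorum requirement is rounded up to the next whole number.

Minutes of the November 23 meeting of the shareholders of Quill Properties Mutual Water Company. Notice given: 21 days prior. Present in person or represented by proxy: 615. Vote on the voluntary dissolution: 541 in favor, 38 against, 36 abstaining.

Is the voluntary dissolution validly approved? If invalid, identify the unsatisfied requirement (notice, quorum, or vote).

Invalid — quorum requirement not satisfied.

Notice: 21 days given; 21 required. Satisfied.
Quorum: 33% of 1,866 = 615.78, rounded up to 616; 615 present. Not satisfied.
Vote: requires three-fourths of the votes cast (615 − 36 abstaining = 579); 3/4 of 579 = 434.25, rounded up to 435, so 435 needed; 541 in favor. Satisfied.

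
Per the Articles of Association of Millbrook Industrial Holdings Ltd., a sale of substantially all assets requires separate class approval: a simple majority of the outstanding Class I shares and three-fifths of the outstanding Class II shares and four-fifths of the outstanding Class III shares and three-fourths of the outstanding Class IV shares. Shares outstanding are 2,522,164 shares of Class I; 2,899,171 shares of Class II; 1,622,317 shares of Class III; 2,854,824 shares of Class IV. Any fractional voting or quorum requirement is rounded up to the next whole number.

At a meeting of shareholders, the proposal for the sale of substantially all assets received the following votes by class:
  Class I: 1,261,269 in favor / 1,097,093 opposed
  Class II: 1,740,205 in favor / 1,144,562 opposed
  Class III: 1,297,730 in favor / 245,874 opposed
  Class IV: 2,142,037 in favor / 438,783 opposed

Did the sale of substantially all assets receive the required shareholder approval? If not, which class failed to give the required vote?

Class I: a majority of 2522164 is 1261083; 1,261,083 required, 1,261,269 in favor — approved.
Class II: 3/5 of 2899171 = 1739502.60, rounded up to 1739503; 1,739,503 required, 1,740,205 in favor — approved.
Class III: 4/5 of 1622317 = 1297853.60, rounded up to 1297854; 1,297,854 required, 1,297,730 in favor — not approved.
Class IV: 3/4 of 2854824 = 2141118; 2,141,118 required, 2,142,037 in favor — approved.

Not approved — the Class III shares did not give the required vote.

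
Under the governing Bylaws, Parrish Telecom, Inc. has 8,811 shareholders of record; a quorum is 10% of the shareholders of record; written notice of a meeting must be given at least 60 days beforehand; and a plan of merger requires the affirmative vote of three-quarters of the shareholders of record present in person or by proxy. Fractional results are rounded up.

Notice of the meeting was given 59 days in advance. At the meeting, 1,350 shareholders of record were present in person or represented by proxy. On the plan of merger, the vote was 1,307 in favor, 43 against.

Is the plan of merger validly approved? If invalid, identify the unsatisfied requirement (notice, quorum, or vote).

Invalid — notice requirement not satisfied.

Notice: 59 days given; 60 required. Not satisfied.
Quorum: 10% of 8,811 = 881.10, rounded up to 882; 1,350 present. Satisfied.
Vote: requires three-fourths of those present (1,350); 3/4 of 1350 = 1012.50, rounded up to 1013, so 1,013 needed; 1,307 in favor. Satisfied.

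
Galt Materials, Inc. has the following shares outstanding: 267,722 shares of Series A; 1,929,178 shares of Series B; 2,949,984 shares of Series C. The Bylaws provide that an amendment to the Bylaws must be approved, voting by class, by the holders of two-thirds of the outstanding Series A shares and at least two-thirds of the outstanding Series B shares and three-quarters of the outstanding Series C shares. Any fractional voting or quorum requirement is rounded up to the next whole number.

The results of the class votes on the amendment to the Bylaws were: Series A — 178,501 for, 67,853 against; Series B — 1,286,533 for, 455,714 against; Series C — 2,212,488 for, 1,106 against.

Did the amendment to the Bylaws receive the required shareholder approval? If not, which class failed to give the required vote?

Approved — every class gave the required vote.

Series A: 2/3 of 267722 = 178481.33, rounded up to 178482; 178,482 required, 178,501 in favor — approved.
Series B: 2/3 of 1929178 = 1286118.67, rounded up to 1286119; 1,286,119 required, 1,286,533 in favor — approved.
Series C: 3/4 of 2949984 = 2212488; 2,212,488 required, 2,212,488 in favor — approved.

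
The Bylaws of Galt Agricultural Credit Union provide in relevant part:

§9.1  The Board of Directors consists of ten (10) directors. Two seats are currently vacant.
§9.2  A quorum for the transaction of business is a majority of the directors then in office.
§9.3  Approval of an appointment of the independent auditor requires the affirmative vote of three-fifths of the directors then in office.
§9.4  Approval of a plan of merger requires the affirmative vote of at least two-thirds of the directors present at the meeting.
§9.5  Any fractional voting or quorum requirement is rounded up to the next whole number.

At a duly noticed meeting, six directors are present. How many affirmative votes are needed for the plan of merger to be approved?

The plan of merger requires two-thirds of the directors present (6).
2/3 of 6 = 4.

4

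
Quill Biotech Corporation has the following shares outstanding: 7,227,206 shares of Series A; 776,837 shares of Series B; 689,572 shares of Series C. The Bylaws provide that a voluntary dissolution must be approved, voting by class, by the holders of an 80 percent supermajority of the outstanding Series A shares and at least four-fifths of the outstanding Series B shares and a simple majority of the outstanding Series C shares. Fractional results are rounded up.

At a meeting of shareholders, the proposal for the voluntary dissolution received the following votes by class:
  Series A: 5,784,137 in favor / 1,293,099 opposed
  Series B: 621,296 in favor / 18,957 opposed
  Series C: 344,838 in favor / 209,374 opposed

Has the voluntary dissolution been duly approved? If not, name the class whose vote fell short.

Not approved — the Series B shares did not give the required vote.

Series A: 4/5 of 7227206 = 5781764.80, rounded up to 5781765; 5,781,765 required, 5,784,137 in favor — approved.
Series B: 4/5 of 776837 = 621469.60, rounded up to 621470; 621,470 required, 621,296 in favor — not approved.
Series C: a majority of 689572 is 344787; 344,787 required, 344,838 in favor — approved.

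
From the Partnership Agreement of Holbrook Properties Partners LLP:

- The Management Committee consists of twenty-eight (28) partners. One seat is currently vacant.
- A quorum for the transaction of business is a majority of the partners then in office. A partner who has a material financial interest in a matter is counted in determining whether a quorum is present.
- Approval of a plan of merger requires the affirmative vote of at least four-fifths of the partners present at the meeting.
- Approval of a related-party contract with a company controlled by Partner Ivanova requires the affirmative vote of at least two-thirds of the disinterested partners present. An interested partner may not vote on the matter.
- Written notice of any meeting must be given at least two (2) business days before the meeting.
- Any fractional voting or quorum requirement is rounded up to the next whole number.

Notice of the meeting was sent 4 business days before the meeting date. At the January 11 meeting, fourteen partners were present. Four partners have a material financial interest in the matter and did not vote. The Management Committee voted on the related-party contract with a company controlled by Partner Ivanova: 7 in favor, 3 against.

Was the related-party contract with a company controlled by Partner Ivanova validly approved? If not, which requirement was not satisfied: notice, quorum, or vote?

Valid — all requirements satisfied.

Notice: 4 business days given; 2 required (4 ≥ 2). Satisfied.
Quorum: 14 present (interested partners count toward quorum); quorum is 14. Satisfied.
Vote: the related-party contract with a company controlled by Partner Ivanova requires two-thirds of the disinterested partners present (14 − 4 = 10). 2/3 of 10 = 6.67, rounded up to 7, so 7 affirmative votes are needed; 7 voted in favor. Satisfied.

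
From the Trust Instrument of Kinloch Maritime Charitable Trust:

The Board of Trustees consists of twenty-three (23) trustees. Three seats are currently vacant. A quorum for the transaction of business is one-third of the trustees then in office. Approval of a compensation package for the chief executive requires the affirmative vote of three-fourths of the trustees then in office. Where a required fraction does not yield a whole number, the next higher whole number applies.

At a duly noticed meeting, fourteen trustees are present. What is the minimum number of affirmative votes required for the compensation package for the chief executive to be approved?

The compensation package for the chief executive requires three-fourths of the trustees then in office (20).
3/4 of 20 = 15.
(Only 14 can vote, so the compensation package for the chief executive cannot pass at this meeting, but the required vote is still 15.)

15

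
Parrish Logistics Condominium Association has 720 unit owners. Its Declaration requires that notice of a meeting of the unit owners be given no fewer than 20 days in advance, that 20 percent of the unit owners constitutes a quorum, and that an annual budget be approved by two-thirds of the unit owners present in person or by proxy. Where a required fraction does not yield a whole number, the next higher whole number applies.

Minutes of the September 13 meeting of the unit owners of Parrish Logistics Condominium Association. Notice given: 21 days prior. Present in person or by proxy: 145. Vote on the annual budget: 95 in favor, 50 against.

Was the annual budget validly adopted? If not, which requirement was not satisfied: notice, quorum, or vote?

Notice: 21 days given; 20 required. Satisfied.
Quorum: 20% of 720 = 144; 145 present. Satisfied.
Vote: requires two-thirds of those present (145); 2/3 of 145 = 96.67, rounded up to 97, so 97 needed; 95 in favor. Not satisfied.

Invalid — vote requirement not satisfied.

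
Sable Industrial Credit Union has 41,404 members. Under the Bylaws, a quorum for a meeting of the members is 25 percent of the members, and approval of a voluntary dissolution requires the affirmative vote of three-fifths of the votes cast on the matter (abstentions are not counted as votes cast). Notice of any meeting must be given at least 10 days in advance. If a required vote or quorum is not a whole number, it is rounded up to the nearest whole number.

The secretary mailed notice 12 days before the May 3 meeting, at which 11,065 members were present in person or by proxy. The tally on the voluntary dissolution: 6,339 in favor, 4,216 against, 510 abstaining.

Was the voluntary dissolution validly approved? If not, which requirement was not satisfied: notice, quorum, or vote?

Valid — all requirements satisfied.

Notice: 12 days given; 10 required. Satisfied.
Quorum: 25% of 41,404 = 10,351; 11,065 present. Satisfied.
Vote: requires three-fifths of the votes cast (11,065 − 510 abstaining = 10,555); 3/5 of 10555 = 6333, so 6,333 needed; 6,339 in favor. Satisfied.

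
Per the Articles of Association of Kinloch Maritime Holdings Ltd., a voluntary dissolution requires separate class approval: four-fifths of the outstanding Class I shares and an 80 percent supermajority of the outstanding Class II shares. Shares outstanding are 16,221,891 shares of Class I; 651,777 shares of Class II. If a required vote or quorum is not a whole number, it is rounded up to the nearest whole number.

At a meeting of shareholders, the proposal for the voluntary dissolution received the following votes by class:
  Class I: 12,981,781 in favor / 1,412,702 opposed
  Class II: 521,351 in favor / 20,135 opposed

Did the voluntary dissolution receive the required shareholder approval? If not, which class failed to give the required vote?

Class I: 4/5 of 16221891 = 12977512.80, rounded up to 12977513; 12,977,513 required, 12,981,781 in favor — approved.
Class II: 4/5 of 651777 = 521421.60, rounded up to 521422; 521,422 required, 521,351 in favor — not approved.

Not approved — the Class II shares did not give the required vote.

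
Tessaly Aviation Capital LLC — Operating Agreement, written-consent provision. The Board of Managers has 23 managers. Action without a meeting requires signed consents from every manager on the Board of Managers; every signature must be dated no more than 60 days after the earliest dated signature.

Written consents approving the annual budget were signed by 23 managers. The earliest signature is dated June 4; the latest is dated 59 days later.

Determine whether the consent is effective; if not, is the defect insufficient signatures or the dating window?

Effective — both the signature and dating-window requirements are satisfied.

Signatures required: every one of 23 — unanimous means all 23, so 23 needed; 23 signed. Sufficient.
Dating window: the latest signature is 59 days after the earliest; the limit is 60 days. Within the window.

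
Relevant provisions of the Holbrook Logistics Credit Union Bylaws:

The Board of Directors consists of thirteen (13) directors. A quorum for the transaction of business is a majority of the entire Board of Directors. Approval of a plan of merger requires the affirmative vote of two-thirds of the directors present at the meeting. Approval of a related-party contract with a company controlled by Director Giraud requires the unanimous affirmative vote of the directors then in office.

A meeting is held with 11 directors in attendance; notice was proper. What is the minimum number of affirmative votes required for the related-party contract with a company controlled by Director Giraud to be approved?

13

The related-party contract with a company controlled by Director Giraud requires the unanimous vote of the directors then in office (13).
Unanimous means all 13.
(Only 11 can vote, so the related-party contract with a company controlled by Director Giraud cannot pass at this meeting, but the required vote is still 13.)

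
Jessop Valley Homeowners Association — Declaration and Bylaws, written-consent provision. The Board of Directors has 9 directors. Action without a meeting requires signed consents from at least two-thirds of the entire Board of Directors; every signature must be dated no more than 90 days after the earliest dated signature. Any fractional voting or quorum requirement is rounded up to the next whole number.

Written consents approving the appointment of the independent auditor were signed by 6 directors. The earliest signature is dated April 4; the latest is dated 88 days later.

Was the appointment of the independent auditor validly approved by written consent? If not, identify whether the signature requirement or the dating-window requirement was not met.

Effective — both the signature and dating-window requirements are satisfied.

Signatures required: at least two-thirds of 9 — 2/3 of 9 = 6, so 6 needed; 6 signed. Sufficient.
Dating window: the latest signature is 88 days after the earliest; the limit is 90 days. Within the window.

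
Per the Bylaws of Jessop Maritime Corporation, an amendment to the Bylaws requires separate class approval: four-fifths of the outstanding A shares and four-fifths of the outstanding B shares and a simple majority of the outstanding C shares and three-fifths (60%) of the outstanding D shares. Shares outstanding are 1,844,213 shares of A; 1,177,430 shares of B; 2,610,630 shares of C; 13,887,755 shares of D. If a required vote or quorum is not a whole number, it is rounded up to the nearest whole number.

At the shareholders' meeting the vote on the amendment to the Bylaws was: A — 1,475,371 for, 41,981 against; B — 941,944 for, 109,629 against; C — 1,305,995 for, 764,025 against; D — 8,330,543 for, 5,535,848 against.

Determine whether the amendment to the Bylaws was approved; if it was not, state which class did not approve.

A: 4/5 of 1844213 = 1475370.40, rounded up to 1475371; 1,475,371 required, 1,475,371 in favor — approved.
B: 4/5 of 1177430 = 941944; 941,944 required, 941,944 in favor — approved.
C: a majority of 2610630 is 1305316; 1,305,316 required, 1,305,995 in favor — approved.
D: 3/5 of 13887755 = 8332653; 8,332,653 required, 8,330,543 in favor — not approved.

Not approved — the D shares did not give the required vote.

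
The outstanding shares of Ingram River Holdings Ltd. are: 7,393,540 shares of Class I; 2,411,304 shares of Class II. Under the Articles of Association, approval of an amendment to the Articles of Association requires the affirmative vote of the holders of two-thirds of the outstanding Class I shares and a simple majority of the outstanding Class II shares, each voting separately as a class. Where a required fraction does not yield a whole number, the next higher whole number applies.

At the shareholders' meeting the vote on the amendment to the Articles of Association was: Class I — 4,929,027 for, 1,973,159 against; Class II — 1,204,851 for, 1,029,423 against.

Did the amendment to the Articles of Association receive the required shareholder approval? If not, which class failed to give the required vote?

Not approved — the Class II shares did not give the required vote.

Class I: 2/3 of 7393540 = 4929026.67, rounded up to 4929027; 4,929,027 required, 4,929,027 in favor — approved.
Class II: a majority of 2411304 is 1205653; 1,205,653 required, 1,204,851 in favor — not approved.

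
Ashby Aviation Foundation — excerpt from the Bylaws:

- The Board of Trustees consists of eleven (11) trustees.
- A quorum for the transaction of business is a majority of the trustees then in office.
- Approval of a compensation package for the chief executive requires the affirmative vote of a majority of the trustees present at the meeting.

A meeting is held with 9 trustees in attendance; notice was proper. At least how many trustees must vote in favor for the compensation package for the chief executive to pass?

5

The compensation package for the chief executive requires a majority of the trustees present (9).
A majority of 9 is 5.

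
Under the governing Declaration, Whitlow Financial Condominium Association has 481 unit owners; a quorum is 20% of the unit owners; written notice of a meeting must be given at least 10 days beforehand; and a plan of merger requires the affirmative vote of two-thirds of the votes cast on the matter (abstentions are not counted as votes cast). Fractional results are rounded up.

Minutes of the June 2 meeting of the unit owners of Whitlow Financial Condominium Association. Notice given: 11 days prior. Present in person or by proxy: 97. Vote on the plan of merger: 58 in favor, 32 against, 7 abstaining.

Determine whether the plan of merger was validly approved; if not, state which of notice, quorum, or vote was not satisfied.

Invalid — vote requirement not satisfied.

Notice: 11 days given; 10 required. Satisfied.
Quorum: 20% of 481 = 96.20, rounded up to 97; 97 present. Satisfied.
Vote: requires two-thirds of the votes cast (97 − 7 abstaining = 90); 2/3 of 90 = 60, so 60 needed; 58 in favor. Not satisfied.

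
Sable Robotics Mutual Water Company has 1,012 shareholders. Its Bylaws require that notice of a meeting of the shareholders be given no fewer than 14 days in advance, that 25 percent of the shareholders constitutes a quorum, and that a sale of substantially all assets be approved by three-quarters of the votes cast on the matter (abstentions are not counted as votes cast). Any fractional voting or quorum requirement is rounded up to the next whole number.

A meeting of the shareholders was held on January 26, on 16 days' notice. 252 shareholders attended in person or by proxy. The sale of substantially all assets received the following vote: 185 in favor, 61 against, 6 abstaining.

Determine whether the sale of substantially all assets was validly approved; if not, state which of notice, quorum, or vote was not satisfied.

Invalid — quorum requirement not satisfied.

Notice: 16 days given; 14 required. Satisfied.
Quorum: 25% of 1,012 = 253; 252 present. Not satisfied.
Vote: requires three-fourths of the votes cast (252 − 6 abstaining = 246); 3/4 of 246 = 184.50, rounded up to 185, so 185 needed; 185 in favor. Satisfied.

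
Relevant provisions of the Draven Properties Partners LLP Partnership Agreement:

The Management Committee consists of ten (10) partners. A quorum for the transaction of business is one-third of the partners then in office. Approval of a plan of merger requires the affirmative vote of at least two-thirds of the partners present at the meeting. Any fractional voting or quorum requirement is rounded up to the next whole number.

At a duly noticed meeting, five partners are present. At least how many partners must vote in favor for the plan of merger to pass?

The plan of merger requires two-thirds of the partners present (5).
2/3 of 5 = 3.33, rounded up to 4.

4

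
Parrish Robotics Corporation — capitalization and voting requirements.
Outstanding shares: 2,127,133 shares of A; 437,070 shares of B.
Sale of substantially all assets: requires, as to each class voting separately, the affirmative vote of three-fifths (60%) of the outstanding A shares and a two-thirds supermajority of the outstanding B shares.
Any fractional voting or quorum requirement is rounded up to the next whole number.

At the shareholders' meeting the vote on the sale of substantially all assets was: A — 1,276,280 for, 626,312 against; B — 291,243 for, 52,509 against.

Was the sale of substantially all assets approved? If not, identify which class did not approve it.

Not approved — the B shares did not give the required vote.

A: 3/5 of 2127133 = 1276279.80, rounded up to 1276280; 1,276,280 required, 1,276,280 in favor — approved.
B: 2/3 of 437070 = 291380; 291,380 required, 291,243 in favor — not approved.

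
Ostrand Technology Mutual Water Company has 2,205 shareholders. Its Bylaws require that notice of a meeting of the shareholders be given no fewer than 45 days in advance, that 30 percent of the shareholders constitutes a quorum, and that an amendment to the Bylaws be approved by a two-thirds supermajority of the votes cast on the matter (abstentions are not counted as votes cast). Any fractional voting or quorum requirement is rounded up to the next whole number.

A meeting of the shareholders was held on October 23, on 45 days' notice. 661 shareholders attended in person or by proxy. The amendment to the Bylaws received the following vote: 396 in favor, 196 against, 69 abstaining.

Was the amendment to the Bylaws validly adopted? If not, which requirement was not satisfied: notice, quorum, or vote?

Notice: 45 days given; 45 required. Satisfied.
Quorum: 30% of 2,205 = 661.50, rounded up to 662; 661 present. Not satisfied.
Vote: requires two-thirds of the votes cast (661 − 69 abstaining = 592); 2/3 of 592 = 394.67, rounded up to 395, so 395 needed; 396 in favor. Satisfied.

Invalid — quorum requirement not satisfied.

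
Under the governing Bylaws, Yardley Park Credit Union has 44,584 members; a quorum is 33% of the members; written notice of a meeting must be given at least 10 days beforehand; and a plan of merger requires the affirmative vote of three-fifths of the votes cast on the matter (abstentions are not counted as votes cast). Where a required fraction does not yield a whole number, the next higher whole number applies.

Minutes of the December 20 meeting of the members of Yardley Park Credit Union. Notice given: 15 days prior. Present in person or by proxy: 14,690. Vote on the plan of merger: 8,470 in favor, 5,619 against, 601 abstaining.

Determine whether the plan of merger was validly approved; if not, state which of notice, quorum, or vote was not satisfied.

Notice: 15 days given; 10 required. Satisfied.
Quorum: 33% of 44,584 = 14,712.72, rounded up to 14,713; 14,690 present. Not satisfied.
Vote: requires three-fifths of the votes cast (14,690 − 601 abstaining = 14,089); 3/5 of 14089 = 8453.40, rounded up to 8454, so 8,454 needed; 8,470 in favor. Satisfied.

Invalid — quorum requirement not satisfied.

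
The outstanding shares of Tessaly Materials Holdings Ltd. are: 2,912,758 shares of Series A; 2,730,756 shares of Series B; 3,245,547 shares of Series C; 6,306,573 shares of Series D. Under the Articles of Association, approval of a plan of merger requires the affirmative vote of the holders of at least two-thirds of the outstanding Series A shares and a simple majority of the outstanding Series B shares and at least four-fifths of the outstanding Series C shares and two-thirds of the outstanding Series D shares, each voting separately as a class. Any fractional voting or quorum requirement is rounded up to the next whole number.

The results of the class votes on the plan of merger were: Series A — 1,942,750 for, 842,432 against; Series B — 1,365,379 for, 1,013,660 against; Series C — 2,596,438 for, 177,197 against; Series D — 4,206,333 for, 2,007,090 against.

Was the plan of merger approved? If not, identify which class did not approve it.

Approved — every class gave the required vote.

Series A: 2/3 of 2912758 = 1941838.67, rounded up to 1941839; 1,941,839 required, 1,942,750 in favor — approved.
Series B: a majority of 2730756 is 1365379; 1,365,379 required, 1,365,379 in favor — approved.
Series C: 4/5 of 3245547 = 2596437.60, rounded up to 2596438; 2,596,438 required, 2,596,438 in favor — approved.
Series D: 2/3 of 6306573 = 4204382; 4,204,382 required, 4,206,333 in favor — approved.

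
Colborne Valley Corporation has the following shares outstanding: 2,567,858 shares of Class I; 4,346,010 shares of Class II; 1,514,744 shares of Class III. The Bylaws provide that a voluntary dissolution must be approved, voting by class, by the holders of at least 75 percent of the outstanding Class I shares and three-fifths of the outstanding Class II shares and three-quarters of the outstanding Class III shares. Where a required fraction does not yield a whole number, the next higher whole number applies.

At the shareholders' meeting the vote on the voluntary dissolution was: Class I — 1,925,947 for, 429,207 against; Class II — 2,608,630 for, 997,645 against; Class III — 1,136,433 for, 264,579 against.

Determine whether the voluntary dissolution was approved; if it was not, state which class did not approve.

Approved — every class gave the required vote.

Class I: 3/4 of 2567858 = 1925893.50, rounded up to 1925894; 1,925,894 required, 1,925,947 in favor — approved.
Class II: 3/5 of 4346010 = 2607606; 2,607,606 required, 2,608,630 in favor — approved.
Class III: 3/4 of 1514744 = 1136058; 1,136,058 required, 1,136,433 in favor — approved.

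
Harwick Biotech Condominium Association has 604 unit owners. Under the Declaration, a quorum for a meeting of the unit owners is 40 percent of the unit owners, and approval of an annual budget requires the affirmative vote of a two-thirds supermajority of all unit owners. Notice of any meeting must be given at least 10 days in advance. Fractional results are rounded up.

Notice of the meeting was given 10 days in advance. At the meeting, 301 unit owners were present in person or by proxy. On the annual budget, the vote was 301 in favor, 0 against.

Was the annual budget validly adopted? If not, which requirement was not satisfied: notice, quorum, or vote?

Notice: 10 days given; 10 required. Satisfied.
Quorum: 40% of 604 = 241.60, rounded up to 242; 301 present. Satisfied.
Vote: requires two-thirds of all unit owners (604); 2/3 of 604 = 402.67, rounded up to 403, so 403 needed; 301 in favor. Not satisfied.

Invalid — vote requirement not satisfied.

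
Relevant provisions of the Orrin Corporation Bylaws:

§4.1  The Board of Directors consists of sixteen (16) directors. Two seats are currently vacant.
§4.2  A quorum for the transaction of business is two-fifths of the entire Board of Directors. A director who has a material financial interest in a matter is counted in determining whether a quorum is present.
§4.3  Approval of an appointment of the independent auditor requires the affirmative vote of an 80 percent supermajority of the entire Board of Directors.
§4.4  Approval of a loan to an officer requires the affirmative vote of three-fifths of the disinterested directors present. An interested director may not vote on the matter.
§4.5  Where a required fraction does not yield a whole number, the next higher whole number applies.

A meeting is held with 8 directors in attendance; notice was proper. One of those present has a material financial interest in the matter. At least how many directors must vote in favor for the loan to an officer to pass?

5

The loan to an officer requires three-fifths of the disinterested directors present (8 − 1 = 7).
3/5 of 7 = 4.20, rounded up to 5.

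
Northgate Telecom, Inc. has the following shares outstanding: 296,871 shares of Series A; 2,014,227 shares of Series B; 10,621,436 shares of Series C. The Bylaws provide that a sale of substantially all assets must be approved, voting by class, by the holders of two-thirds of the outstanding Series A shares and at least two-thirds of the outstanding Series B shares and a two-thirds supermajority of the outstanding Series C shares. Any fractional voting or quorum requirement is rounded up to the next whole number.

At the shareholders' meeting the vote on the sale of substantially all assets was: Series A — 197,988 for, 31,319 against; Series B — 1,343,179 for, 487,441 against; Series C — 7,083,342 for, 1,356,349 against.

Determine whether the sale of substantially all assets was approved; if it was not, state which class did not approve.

Approved — every class gave the required vote.

Series A: 2/3 of 296871 = 197914; 197,914 required, 197,988 in favor — approved.
Series B: 2/3 of 2014227 = 1342818; 1,342,818 required, 1,343,179 in favor — approved.
Series C: 2/3 of 10621436 = 7080957.33, rounded up to 7080958; 7,080,958 required, 7,083,342 in favor — approved.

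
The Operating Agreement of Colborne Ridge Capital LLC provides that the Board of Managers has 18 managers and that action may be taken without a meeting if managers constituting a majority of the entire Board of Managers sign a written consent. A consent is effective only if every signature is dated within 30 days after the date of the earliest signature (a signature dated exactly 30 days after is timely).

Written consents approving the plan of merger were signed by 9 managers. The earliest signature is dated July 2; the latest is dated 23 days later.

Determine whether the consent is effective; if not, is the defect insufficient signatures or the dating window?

Not effective — insufficient signatures.

Signatures required: a majority of 18 — a majority of 18 is 10, so 10 needed; 9 signed. Insufficient.
Dating window: the latest signature is 23 days after the earliest; the limit is 30 days. Within the window.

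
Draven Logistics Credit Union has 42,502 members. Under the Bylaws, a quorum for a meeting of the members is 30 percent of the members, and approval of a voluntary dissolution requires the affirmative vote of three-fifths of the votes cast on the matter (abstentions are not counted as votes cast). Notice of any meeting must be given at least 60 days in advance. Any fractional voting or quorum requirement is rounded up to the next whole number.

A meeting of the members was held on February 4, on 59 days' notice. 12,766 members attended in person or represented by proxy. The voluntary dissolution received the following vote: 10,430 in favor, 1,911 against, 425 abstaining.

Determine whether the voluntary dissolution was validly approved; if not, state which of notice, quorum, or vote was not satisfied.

Notice: 59 days given; 60 required. Not satisfied.
Quorum: 30% of 42,502 = 12,750.60, rounded up to 12,751; 12,766 present. Satisfied.
Vote: requires three-fifths of the votes cast (12,766 − 425 abstaining = 12,341); 3/5 of 12341 = 7404.60, rounded up to 7405, so 7,405 needed; 10,430 in favor. Satisfied.

Invalid — notice requirement not satisfied.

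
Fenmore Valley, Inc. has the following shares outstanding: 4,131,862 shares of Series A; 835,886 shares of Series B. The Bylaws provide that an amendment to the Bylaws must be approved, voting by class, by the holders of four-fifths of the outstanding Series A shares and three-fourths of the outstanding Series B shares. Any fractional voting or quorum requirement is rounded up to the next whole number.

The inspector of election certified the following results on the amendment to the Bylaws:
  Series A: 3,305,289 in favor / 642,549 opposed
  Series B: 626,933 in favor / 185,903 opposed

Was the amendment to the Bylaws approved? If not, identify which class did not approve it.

Not approved — the Series A shares did not give the required vote.

Series A: 4/5 of 4131862 = 3305489.60, rounded up to 3305490; 3,305,490 required, 3,305,289 in favor — not approved.
Series B: 3/4 of 835886 = 626914.50, rounded up to 626915; 626,915 required, 626,933 in favor — approved.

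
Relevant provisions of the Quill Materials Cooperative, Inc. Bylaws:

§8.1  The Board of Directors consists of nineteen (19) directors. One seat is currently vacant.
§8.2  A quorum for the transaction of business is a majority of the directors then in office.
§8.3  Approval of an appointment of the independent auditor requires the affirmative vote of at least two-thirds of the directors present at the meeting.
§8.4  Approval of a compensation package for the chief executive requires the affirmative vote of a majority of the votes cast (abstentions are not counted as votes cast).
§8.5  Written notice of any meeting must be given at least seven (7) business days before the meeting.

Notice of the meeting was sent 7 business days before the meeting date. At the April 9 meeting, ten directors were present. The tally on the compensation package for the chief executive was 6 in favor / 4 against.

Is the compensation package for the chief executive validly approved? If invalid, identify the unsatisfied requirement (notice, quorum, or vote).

Notice: 7 business days given; 7 required (7 ≥ 7). Satisfied.
Quorum: 10 present; quorum is 10. Satisfied.
Vote: the compensation package for the chief executive requires a majority of the votes cast (10). A majority of 10 is 6, so 6 affirmative votes are needed; 6 voted in favor. Satisfied.

Valid — all requirements satisfied.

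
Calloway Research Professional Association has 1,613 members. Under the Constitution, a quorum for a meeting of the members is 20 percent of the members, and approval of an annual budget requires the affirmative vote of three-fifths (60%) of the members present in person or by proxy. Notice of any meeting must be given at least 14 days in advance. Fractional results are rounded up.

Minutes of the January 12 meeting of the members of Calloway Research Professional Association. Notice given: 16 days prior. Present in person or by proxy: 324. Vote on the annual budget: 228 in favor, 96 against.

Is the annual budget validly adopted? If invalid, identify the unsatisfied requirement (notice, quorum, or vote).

Valid — all requirements satisfied.

Notice: 16 days given; 14 required. Satisfied.
Quorum: 20% of 1,613 = 322.60, rounded up to 323; 324 present. Satisfied.
Vote: requires three-fifths of those present (324); 3/5 of 324 = 194.40, rounded up to 195, so 195 needed; 228 in favor. Satisfied.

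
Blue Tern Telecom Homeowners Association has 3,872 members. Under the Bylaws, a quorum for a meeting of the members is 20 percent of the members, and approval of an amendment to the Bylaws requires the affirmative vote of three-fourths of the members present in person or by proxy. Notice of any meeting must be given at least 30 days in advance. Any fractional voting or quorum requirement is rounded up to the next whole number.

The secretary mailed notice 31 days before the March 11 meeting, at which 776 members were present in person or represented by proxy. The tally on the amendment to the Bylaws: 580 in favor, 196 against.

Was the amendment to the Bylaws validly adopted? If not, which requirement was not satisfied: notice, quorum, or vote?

Notice: 31 days given; 30 required. Satisfied.
Quorum: 20% of 3,872 = 774.40, rounded up to 775; 776 present. Satisfied.
Vote: requires three-fourths of those present (776); 3/4 of 776 = 582, so 582 needed; 580 in favor. Not satisfied.

Invalid — vote requirement not satisfied.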